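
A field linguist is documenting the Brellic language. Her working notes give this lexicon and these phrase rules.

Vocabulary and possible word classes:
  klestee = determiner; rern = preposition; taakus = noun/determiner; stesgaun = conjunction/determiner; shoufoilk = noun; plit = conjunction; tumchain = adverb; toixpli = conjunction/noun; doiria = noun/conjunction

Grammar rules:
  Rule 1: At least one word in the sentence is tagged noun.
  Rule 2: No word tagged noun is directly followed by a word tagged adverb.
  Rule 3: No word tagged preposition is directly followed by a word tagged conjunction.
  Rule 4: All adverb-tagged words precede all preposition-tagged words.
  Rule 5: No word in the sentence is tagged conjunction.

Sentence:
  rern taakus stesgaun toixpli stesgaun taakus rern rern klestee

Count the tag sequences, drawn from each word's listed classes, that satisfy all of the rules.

Candidates per position — 1:rern {preposition}; 2:taakus {noun,determiner}; 3:stesgaun {conjunction,determiner}; 4:toixpli {conjunction,noun}; 5:stesgaun {conjunction,determiner}; 6:taakus {noun,determiner}; 7:rern {preposition}; 8:rern {preposition}; 9:klestee {determiner}.
There are 32 candidate sequences in total.
The sequences that satisfy every rule: preposition noun determiner noun determiner noun preposition preposition determiner; preposition noun determiner noun determiner determiner preposition preposition determiner; preposition determiner determiner noun determiner noun preposition preposition determiner; preposition determiner determiner noun determiner determiner preposition preposition determiner.
Count = 4.

4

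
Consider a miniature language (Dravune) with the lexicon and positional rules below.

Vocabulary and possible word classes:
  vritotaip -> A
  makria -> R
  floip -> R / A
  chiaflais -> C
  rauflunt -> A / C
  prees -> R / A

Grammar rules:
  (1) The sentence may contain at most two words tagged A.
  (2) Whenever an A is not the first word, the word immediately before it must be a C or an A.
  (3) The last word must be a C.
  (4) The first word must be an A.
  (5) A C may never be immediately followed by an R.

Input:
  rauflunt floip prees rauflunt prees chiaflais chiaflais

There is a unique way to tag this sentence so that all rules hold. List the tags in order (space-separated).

A R R C A C C

Candidates per position — 1:rauflunt {A,C}; 2:floip {R,A}; 3:prees {R,A}; 4:rauflunt {A,C}; 5:prees {R,A}; 6:chiaflais {C}; 7:chiaflais {C}.
Word 1 cannot be C — rule 4 would then fail for every completion. It is A.
The remaining ambiguous positions (2, 3, 4, 5) are resolved jointly — only one combination satisfies every rule.
The unique satisfying tagging is: A R R C A C C.
Rule-by-rule: rule 1 ✓; rule 2 ✓; rule 3 ✓; rule 4 ✓; rule 5 ✓.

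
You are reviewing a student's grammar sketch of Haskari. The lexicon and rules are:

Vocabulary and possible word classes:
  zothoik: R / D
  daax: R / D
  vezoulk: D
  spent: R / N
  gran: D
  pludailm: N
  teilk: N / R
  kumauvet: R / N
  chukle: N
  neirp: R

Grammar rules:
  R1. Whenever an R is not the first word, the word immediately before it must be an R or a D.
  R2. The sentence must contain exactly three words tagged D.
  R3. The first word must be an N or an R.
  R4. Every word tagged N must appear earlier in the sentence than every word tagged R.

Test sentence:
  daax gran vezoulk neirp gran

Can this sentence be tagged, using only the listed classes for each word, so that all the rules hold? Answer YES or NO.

YES

Candidates per position — 1:daax {R,D}; 2:gran {D}; 3:vezoulk {D}; 4:neirp {R}; 5:gran {D}.
One satisfying assignment: R D D R D.
Check: rule 1 satisfied; rule 2 satisfied; rule 3 satisfied; rule 4 satisfied.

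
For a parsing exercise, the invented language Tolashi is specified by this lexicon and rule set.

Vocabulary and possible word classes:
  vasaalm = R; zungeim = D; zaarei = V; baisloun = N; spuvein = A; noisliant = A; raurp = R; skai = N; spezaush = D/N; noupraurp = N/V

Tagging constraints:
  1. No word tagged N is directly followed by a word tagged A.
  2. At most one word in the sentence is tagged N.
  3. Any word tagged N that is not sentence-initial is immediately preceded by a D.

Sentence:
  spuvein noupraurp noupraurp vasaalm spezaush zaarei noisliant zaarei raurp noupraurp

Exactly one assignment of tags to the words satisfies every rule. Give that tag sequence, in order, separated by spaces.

A V V R D V A V R V

Candidates per position — 1:spuvein {A}; 2:noupraurp {N,V}; 3:noupraurp {N,V}; 4:vasaalm {R}; 5:spezaush {D,N}; 6:zaarei {V}; 7:noisliant {A}; 8:zaarei {V}; 9:raurp {R}; 10:noupraurp {N,V}.
If word 2 were N, no tagging could satisfy rule 3; so word 2 is V.
If word 3 were N, no tagging could satisfy rule 3; so word 3 is V.
If word 5 were N, no tagging could satisfy rule 3; so word 5 is D.
If word 10 were N, no tagging could satisfy rule 3; so word 10 is V.
The only consistent sequence is: A V V R D V A V R V.
Verifying each rule — rule 1 ✓; rule 2 ✓; rule 3 ✓.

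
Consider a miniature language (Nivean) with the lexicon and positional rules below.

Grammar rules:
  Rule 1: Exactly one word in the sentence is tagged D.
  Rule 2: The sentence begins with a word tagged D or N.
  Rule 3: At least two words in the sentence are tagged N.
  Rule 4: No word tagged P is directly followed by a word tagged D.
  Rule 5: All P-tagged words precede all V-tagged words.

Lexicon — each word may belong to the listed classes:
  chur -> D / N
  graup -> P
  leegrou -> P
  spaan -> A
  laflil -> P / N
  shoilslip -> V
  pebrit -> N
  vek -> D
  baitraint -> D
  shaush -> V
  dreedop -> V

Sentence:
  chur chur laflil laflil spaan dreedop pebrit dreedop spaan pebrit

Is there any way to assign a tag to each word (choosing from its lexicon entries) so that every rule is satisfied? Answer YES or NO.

Candidates per position — 1:chur {D,N}; 2:chur {D,N}; 3:laflil {P,N}; 4:laflil {P,N}; 5:spaan {A}; 6:dreedop {V}; 7:pebrit {N}; 8:dreedop {V}; 9:spaan {A}; 10:pebrit {N}.
One satisfying assignment: N D P P A V N V A N.
Verifying each rule — rule 1 ok; rule 2 ok; rule 3 ok; rule 4 ok; rule 5 ok.

YES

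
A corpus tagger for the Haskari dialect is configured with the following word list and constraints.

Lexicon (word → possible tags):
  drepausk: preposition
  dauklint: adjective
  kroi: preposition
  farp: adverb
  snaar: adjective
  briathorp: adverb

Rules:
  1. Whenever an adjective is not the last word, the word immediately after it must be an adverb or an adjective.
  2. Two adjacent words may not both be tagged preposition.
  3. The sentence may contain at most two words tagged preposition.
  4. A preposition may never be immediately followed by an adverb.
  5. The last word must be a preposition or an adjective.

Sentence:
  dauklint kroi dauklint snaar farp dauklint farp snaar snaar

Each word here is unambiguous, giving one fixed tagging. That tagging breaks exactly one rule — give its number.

1

Fixed tagging: adjective preposition adjective adjective adverb adjective adverb adjective adjective.
Applying the rules: R1 fails, R2 ok, R3 ok, R4 ok, R5 ok.
Only rule 1 fails.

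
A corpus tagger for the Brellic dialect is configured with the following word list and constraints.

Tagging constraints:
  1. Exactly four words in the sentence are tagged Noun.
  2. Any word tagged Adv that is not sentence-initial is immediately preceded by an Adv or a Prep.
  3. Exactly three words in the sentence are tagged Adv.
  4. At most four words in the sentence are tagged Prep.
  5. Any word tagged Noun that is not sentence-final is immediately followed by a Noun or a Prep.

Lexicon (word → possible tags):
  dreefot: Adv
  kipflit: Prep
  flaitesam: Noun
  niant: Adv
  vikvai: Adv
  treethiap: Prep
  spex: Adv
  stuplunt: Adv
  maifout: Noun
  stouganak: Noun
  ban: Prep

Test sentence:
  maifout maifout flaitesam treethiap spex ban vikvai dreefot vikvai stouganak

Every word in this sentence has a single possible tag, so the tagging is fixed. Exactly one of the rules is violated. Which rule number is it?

3

Fixed tagging: Noun Noun Noun Prep Adv Prep Adv Adv Adv Noun.
Applying the rules: R1 pass, R2 pass, R3 fail, R4 pass, R5 pass.
Only rule 3 fails.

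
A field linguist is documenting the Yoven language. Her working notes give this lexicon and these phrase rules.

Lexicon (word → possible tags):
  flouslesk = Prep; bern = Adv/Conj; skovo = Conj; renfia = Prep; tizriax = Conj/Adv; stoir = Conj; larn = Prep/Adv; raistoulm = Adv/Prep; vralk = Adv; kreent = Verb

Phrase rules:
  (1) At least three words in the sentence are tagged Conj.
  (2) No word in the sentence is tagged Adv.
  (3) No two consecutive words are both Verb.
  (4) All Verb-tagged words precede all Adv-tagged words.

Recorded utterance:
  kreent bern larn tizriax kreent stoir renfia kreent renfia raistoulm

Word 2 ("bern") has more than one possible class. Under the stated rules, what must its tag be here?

Conj

Candidates per position — 1:kreent {Verb}; 2:bern {Adv,Conj}; 3:larn {Prep,Adv}; 4:tizriax {Conj,Adv}; 5:kreent {Verb}; 6:stoir {Conj}; 7:renfia {Prep}; 8:kreent {Verb}; 9:renfia {Prep}; 10:raistoulm {Adv,Prep}.
Position 2: tagging it Adv would leave rule 1 unsatisfiable, so it must be Conj.
Position 3: tagging it Adv would leave rule 2 unsatisfiable, so it must be Prep.
Position 4: tagging it Adv would leave rule 1 unsatisfiable, so it must be Conj.
Position 10: tagging it Adv would leave rule 2 unsatisfiable, so it must be Prep.
The unique satisfying tagging is: Verb Conj Prep Conj Verb Conj Prep Verb Prep Prep.
Rule-by-rule: rule 1 ok; rule 2 ok; rule 3 ok; rule 4 ok.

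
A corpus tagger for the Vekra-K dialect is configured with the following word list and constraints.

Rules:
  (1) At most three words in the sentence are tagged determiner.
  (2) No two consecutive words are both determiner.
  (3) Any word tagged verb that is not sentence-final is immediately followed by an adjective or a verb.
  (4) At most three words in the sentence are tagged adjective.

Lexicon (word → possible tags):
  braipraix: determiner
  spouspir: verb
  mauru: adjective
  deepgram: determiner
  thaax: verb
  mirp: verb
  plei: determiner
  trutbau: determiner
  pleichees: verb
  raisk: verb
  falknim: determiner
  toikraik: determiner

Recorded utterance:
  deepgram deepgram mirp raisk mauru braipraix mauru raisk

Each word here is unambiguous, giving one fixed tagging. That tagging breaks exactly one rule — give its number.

Fixed tagging: determiner determiner verb verb adjective determiner adjective verb.
Checking each rule: R1 ✓, R2 ✗, R3 ✓, R4 ✓.
Only rule 2 fails.

2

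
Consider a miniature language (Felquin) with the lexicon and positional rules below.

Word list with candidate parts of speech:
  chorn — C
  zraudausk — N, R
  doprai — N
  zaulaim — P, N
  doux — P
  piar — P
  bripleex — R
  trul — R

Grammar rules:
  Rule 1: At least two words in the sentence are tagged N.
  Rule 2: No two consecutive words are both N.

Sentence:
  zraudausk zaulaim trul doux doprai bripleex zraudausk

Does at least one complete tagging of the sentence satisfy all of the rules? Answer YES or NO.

YES

Candidates per position — 1:zraudausk {N,R}; 2:zaulaim {P,N}; 3:trul {R}; 4:doux {P}; 5:doprai {N}; 6:bripleex {R}; 7:zraudausk {N,R}.
One satisfying assignment: R N R P N R R.
Rule-by-rule: rule 1 holds; rule 2 holds.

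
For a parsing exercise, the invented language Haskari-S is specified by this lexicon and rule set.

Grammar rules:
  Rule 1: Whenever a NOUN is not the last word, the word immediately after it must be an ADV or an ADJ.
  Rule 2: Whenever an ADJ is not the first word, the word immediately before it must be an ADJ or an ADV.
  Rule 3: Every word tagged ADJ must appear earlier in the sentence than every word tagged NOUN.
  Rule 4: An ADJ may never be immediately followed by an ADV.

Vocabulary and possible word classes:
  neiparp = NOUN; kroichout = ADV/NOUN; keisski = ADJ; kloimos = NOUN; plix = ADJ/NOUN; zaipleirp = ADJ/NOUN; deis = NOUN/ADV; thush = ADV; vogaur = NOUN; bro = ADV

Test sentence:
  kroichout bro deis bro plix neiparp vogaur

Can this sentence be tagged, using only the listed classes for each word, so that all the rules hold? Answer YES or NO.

Candidates per position — 1:kroichout {ADV,NOUN}; 2:bro {ADV}; 3:deis {NOUN,ADV}; 4:bro {ADV}; 5:plix {ADJ,NOUN}; 6:neiparp {NOUN}; 7:vogaur {NOUN}.
Rule 1 cannot be satisfied by any choice of tags from the lexicon.
So there is no consistent tagging.

NO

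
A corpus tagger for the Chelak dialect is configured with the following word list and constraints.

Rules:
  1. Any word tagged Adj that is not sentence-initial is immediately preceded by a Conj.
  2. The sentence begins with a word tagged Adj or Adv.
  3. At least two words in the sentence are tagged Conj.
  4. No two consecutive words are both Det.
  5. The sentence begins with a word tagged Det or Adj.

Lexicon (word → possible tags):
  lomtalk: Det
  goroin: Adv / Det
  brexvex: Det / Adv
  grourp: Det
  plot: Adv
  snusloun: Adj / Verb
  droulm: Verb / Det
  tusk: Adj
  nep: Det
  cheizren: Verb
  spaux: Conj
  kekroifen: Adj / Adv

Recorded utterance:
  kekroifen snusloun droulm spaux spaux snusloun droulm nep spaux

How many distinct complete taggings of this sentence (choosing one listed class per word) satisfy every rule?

4

Candidates per position — 1:kekroifen {Adj,Adv}; 2:snusloun {Adj,Verb}; 3:droulm {Verb,Det}; 4:spaux {Conj}; 5:spaux {Conj}; 6:snusloun {Adj,Verb}; 7:droulm {Verb,Det}; 8:nep {Det}; 9:spaux {Conj}.
There are 32 candidate sequences in total.
The sequences that satisfy every rule: Adj Verb Verb Conj Conj Adj Verb Det Conj; Adj Verb Verb Conj Conj Verb Verb Det Conj; Adj Verb Det Conj Conj Adj Verb Det Conj; Adj Verb Det Conj Conj Verb Verb Det Conj.
Count = 4.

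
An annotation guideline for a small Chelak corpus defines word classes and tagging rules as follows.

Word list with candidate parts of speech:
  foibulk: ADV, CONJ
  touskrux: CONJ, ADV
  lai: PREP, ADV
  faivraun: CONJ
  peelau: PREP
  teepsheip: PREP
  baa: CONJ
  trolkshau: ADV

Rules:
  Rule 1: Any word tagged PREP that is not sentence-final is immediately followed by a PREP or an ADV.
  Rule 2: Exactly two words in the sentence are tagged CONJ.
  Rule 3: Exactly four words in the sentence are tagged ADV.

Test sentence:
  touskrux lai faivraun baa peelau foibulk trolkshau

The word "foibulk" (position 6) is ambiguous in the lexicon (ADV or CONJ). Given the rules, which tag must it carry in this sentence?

Candidates per position — 1:touskrux {CONJ,ADV}; 2:lai {PREP,ADV}; 3:faivraun {CONJ}; 4:baa {CONJ}; 5:peelau {PREP}; 6:foibulk {ADV,CONJ}; 7:trolkshau {ADV}.
Word 1 cannot be CONJ — rule 2 would then fail for every completion. It is ADV.
Word 2 cannot be PREP — rule 1 would then fail for every completion. It is ADV.
Word 6 cannot be CONJ — rule 1 would then fail for every completion. It is ADV.
That leaves exactly one tagging: ADV ADV CONJ CONJ PREP ADV ADV.
Verifying each rule — rule 1 ✓; rule 2 ✓; rule 3 ✓.

ADV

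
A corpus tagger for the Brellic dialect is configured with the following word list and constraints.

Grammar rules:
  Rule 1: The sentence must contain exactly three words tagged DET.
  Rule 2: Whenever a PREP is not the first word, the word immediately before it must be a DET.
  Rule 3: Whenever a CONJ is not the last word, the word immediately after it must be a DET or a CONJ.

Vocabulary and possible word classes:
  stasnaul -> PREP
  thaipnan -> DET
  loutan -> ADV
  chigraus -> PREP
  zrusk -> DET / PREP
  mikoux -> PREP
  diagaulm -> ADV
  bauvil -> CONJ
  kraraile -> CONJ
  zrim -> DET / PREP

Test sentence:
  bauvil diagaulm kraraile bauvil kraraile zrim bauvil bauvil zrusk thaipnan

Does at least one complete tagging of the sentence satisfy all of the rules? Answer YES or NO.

NO

Candidates per position — 1:bauvil {CONJ}; 2:diagaulm {ADV}; 3:kraraile {CONJ}; 4:bauvil {CONJ}; 5:kraraile {CONJ}; 6:zrim {DET,PREP}; 7:bauvil {CONJ}; 8:bauvil {CONJ}; 9:zrusk {DET,PREP}; 10:thaipnan {DET}.
Rule 3 cannot be satisfied by any choice of tags from the lexicon.
So there is no consistent tagging.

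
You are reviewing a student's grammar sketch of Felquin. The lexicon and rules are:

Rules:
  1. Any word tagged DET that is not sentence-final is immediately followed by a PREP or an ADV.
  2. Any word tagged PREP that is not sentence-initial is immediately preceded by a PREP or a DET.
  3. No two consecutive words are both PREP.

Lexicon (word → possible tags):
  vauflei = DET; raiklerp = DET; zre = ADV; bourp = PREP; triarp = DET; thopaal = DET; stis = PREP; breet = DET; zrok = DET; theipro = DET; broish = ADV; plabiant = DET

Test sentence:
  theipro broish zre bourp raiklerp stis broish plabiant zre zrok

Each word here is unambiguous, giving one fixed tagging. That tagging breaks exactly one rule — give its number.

Fixed tagging: DET ADV ADV PREP DET PREP ADV DET ADV DET.
Checking each rule: R1 ✓, R2 ✗, R3 ✓.
Only rule 2 fails.

2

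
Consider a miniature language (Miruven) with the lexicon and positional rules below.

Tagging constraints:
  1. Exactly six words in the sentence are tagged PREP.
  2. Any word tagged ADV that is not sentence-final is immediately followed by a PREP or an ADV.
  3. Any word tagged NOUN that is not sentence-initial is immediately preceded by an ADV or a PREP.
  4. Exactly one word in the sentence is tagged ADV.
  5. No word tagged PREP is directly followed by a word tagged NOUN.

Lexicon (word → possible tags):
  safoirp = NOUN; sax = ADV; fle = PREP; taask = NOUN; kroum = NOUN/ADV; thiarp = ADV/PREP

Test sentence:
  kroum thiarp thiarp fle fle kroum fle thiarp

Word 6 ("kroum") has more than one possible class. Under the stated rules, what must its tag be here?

ADV

Candidates per position — 1:kroum {NOUN,ADV}; 2:thiarp {ADV,PREP}; 3:thiarp {ADV,PREP}; 4:fle {PREP}; 5:fle {PREP}; 6:kroum {NOUN,ADV}; 7:fle {PREP}; 8:thiarp {ADV,PREP}.
Word 2 cannot be ADV — rule 1 would then fail for every completion. It is PREP.
Word 3 cannot be ADV — rule 1 would then fail for every completion. It is PREP.
Word 6 cannot be NOUN — rule 5 would then fail for every completion. It is ADV.
Word 8 cannot be ADV — rule 1 would then fail for every completion. It is PREP.
Word 1 cannot be ADV — rule 4 would then fail for every completion. It is NOUN.
The unique satisfying tagging is: NOUN PREP PREP PREP PREP ADV PREP PREP.
Verifying each rule — rule 1 ✓; rule 2 ✓; rule 3 ✓; rule 4 ✓; rule 5 ✓.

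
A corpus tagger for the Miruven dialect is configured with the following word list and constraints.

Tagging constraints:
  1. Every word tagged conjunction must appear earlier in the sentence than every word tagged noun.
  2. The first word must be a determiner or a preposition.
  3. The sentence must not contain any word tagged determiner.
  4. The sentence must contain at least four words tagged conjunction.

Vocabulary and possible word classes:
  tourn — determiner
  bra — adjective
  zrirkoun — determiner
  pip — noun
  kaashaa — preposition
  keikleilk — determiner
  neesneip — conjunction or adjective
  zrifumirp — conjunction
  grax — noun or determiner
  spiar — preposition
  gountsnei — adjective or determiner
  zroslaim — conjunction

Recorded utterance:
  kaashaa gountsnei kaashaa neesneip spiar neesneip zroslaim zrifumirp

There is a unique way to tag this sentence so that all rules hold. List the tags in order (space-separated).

Candidates per position — 1:kaashaa {preposition}; 2:gountsnei {adjective,determiner}; 3:kaashaa {preposition}; 4:neesneip {conjunction,adjective}; 5:spiar {preposition}; 6:neesneip {conjunction,adjective}; 7:zroslaim {conjunction}; 8:zrifumirp {conjunction}.
Position 2: tagging it determiner would leave rule 3 unsatisfiable, so it must be adjective.
Position 4: tagging it adjective would leave rule 4 unsatisfiable, so it must be conjunction.
Position 6: tagging it adjective would leave rule 4 unsatisfiable, so it must be conjunction.
That leaves exactly one tagging: preposition adjective preposition conjunction preposition conjunction conjunction conjunction.
Verifying each rule — rule 1 holds; rule 2 holds; rule 3 holds; rule 4 holds.

preposition adjective preposition conjunction preposition conjunction conjunction conjunction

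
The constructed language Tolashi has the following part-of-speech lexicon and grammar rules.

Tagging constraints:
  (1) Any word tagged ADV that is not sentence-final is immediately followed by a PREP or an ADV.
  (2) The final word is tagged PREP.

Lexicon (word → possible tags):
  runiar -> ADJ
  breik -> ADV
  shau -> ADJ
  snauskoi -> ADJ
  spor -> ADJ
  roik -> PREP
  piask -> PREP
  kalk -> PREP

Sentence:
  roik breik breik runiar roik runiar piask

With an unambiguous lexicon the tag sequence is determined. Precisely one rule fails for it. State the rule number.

1

Fixed tagging: PREP ADV ADV ADJ PREP ADJ PREP.
Checking each rule: R1 violated, R2 holds.
Only rule 1 fails.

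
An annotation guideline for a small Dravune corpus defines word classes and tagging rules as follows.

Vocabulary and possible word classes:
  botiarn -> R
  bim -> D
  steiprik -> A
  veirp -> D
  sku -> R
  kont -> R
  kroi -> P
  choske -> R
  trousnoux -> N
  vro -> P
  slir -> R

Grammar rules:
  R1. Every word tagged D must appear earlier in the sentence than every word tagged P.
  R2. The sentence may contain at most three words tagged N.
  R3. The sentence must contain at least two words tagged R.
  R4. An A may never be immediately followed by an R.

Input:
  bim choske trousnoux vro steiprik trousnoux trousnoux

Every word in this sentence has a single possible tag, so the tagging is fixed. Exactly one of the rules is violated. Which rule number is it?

3

Fixed tagging: D R N P A N N.
Rule check: R1 pass, R2 pass, R3 fail, R4 pass.
Only rule 3 fails.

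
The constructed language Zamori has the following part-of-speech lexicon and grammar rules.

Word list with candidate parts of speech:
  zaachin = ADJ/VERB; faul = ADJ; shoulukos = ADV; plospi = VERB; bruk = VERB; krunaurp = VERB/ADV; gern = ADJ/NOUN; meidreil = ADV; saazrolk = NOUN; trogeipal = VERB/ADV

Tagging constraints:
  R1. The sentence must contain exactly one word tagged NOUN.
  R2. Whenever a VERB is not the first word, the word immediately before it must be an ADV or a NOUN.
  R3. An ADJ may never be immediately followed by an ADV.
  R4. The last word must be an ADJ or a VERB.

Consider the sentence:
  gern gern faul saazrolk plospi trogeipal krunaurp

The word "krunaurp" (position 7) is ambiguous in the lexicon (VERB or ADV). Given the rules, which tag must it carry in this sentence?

Candidates per position — 1:gern {ADJ,NOUN}; 2:gern {ADJ,NOUN}; 3:faul {ADJ}; 4:saazrolk {NOUN}; 5:plospi {VERB}; 6:trogeipal {VERB,ADV}; 7:krunaurp {VERB,ADV}.
Word 1 cannot be NOUN — rule 1 would then fail for every completion. It is ADJ.
Word 2 cannot be NOUN — rule 1 would then fail for every completion. It is ADJ.
Word 6 cannot be VERB — rule 2 would then fail for every completion. It is ADV.
Word 7 cannot be ADV — rule 4 would then fail for every completion. It is VERB.
That leaves exactly one tagging: ADJ ADJ ADJ NOUN VERB ADV VERB.
Check: rule 1 holds; rule 2 holds; rule 3 holds; rule 4 holds.

VERB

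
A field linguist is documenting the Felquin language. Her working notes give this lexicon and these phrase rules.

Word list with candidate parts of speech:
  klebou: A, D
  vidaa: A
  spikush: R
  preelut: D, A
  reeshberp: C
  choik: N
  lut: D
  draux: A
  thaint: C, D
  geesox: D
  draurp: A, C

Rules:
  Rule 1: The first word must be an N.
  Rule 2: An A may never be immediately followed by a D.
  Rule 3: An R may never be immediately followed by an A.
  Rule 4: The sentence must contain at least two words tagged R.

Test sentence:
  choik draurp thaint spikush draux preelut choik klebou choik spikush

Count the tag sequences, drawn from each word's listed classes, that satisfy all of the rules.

0

Candidates per position — 1:choik {N}; 2:draurp {A,C}; 3:thaint {C,D}; 4:spikush {R}; 5:draux {A}; 6:preelut {D,A}; 7:choik {N}; 8:klebou {A,D}; 9:choik {N}; 10:spikush {R}.
There are 16 candidate sequences in total.
Rule 3 cannot be satisfied by any choice of tags from the lexicon.
So there is no consistent tagging.
Count = 0.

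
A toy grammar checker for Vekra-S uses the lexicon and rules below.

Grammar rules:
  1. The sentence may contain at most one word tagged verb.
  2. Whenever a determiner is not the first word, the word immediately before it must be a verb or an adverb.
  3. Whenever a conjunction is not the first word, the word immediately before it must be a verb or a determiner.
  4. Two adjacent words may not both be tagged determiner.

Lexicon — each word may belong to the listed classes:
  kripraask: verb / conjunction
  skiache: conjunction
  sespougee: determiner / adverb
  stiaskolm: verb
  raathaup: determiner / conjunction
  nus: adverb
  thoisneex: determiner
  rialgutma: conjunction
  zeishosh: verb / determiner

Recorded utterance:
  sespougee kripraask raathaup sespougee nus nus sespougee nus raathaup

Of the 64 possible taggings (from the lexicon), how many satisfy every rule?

Candidates per position — 1:sespougee {determiner,adverb}; 2:kripraask {verb,conjunction}; 3:raathaup {determiner,conjunction}; 4:sespougee {determiner,adverb}; 5:nus {adverb}; 6:nus {adverb}; 7:sespougee {determiner,adverb}; 8:nus {adverb}; 9:raathaup {determiner,conjunction}.
There are 64 candidate sequences in total.
Checking each against the rules leaves 8 sequences.
Count = 8.

8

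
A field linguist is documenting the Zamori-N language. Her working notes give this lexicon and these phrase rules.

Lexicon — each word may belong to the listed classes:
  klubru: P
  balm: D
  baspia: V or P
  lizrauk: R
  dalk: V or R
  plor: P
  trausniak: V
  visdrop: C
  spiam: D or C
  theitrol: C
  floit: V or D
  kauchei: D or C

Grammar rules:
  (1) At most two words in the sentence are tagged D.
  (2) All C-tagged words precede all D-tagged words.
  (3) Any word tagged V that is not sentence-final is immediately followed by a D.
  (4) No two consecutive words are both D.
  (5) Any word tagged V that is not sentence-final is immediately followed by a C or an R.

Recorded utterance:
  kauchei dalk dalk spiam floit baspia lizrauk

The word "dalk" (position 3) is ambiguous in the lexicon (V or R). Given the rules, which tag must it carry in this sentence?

R

Candidates per position — 1:kauchei {D,C}; 2:dalk {V,R}; 3:dalk {V,R}; 4:spiam {D,C}; 5:floit {V,D}; 6:baspia {V,P}; 7:lizrauk {R}.
At position 2, choosing V makes rule 3 impossible to satisfy; hence R.
At position 5, choosing V makes rule 3 impossible to satisfy; hence D.
At position 6, choosing V makes rule 3 impossible to satisfy; hence P.
At position 4, choosing D makes rule 4 impossible to satisfy; hence C.
At position 1, choosing D makes rule 2 impossible to satisfy; hence C.
At position 3, choosing V makes rule 3 impossible to satisfy; hence R.
The only consistent sequence is: C R R C D P R.
Rule-by-rule: rule 1 ok; rule 2 ok; rule 3 ok; rule 4 ok; rule 5 ok.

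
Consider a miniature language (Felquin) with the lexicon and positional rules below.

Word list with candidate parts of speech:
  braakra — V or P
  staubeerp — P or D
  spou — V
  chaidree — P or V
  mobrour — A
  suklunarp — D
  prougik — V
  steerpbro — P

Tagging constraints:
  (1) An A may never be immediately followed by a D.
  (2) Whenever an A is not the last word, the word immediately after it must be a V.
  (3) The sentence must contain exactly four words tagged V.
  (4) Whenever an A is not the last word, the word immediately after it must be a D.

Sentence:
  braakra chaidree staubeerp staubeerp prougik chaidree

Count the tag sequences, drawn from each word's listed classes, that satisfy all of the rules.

Candidates per position — 1:braakra {V,P}; 2:chaidree {P,V}; 3:staubeerp {P,D}; 4:staubeerp {P,D}; 5:prougik {V}; 6:chaidree {P,V}.
There are 32 candidate sequences in total.
The sequences that satisfy every rule: V V P P V V; V V P D V V; V V D P V V; V V D D V V.
Count = 4.

4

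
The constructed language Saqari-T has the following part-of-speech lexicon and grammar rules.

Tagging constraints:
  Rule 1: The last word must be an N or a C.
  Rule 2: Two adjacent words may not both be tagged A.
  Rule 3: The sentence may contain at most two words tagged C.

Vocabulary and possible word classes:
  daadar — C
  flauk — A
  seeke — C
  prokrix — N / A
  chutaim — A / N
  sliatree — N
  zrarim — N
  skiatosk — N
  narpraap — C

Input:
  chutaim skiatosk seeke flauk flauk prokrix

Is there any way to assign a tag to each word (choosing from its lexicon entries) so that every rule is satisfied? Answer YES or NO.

NO

Candidates per position — 1:chutaim {A,N}; 2:skiatosk {N}; 3:seeke {C}; 4:flauk {A}; 5:flauk {A}; 6:prokrix {N,A}.
Rule 2 cannot be satisfied by any choice of tags from the lexicon.
So there is no consistent tagging.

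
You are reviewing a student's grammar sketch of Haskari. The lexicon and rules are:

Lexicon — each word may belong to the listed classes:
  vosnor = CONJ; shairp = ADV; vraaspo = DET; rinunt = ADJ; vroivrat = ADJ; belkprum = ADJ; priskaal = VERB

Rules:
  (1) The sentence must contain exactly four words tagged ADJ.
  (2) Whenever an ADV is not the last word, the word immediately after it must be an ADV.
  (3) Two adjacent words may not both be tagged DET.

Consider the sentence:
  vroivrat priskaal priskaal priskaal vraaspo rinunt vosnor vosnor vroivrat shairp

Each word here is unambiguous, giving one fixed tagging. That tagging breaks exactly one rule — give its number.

Fixed tagging: ADJ VERB VERB VERB DET ADJ CONJ CONJ ADJ ADV.
Applying the rules: R1 ✗, R2 ✓, R3 ✓.
Only rule 1 fails.

1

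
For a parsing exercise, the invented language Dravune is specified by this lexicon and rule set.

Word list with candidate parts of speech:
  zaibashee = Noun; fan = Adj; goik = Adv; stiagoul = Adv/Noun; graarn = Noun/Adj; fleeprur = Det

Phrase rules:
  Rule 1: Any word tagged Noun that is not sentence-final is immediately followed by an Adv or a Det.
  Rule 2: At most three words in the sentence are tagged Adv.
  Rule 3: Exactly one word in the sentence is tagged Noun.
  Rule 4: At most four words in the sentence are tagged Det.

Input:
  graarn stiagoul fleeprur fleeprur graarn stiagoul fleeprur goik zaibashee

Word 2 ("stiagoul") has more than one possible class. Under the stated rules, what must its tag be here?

Candidates per position — 1:graarn {Noun,Adj}; 2:stiagoul {Adv,Noun}; 3:fleeprur {Det}; 4:fleeprur {Det}; 5:graarn {Noun,Adj}; 6:stiagoul {Adv,Noun}; 7:fleeprur {Det}; 8:goik {Adv}; 9:zaibashee {Noun}.
If word 1 were Noun, no tagging could satisfy rule 3; so word 1 is Adj.
If word 2 were Noun, no tagging could satisfy rule 3; so word 2 is Adv.
If word 5 were Noun, no tagging could satisfy rule 3; so word 5 is Adj.
If word 6 were Noun, no tagging could satisfy rule 3; so word 6 is Adv.
So the tagging must be: Adj Adv Det Det Adj Adv Det Adv Noun.
Check: rule 1 ok; rule 2 ok; rule 3 ok; rule 4 ok.

Adv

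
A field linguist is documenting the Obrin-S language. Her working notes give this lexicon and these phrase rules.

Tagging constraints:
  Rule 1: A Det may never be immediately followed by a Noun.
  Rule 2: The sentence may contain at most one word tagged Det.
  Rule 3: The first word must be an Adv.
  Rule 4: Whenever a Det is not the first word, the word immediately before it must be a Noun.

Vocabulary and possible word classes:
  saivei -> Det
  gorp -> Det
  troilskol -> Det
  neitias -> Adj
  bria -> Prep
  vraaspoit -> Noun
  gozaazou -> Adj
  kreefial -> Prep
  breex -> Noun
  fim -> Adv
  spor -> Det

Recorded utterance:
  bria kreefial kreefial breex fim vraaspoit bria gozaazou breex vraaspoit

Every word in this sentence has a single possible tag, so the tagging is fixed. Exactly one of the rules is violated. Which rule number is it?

3

Fixed tagging: Prep Prep Prep Noun Adv Noun Prep Adj Noun Noun.
Applying the rules: R1 pass, R2 pass, R3 fail, R4 pass.
Only rule 3 fails.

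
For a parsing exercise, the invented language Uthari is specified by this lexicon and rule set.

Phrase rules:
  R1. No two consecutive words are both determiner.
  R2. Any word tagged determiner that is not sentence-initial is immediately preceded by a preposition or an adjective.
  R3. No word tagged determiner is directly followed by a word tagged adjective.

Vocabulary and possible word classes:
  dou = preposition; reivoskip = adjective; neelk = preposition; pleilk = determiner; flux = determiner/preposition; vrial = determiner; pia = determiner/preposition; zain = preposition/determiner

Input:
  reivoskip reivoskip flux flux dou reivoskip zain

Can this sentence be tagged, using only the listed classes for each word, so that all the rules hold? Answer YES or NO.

YES

Candidates per position — 1:reivoskip {adjective}; 2:reivoskip {adjective}; 3:flux {determiner,preposition}; 4:flux {determiner,preposition}; 5:dou {preposition}; 6:reivoskip {adjective}; 7:zain {preposition,determiner}.
One satisfying assignment: adjective adjective determiner preposition preposition adjective preposition.
Checking: rule 1 ok; rule 2 ok; rule 3 ok.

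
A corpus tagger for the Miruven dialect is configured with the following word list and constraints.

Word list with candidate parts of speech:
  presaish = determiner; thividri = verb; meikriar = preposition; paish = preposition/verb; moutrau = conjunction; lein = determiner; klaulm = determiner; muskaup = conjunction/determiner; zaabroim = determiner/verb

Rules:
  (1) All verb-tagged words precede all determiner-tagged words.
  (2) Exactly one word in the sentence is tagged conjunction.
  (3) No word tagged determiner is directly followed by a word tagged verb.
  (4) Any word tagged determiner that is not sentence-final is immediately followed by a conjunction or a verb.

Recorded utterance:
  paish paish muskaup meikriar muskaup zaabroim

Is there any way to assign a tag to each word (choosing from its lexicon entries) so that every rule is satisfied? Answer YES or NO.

NO

Candidates per position — 1:paish {preposition,verb}; 2:paish {preposition,verb}; 3:muskaup {conjunction,determiner}; 4:meikriar {preposition}; 5:muskaup {conjunction,determiner}; 6:zaabroim {determiner,verb}.
Every candidate sequence violates at least one rule; no consistent tagging exists.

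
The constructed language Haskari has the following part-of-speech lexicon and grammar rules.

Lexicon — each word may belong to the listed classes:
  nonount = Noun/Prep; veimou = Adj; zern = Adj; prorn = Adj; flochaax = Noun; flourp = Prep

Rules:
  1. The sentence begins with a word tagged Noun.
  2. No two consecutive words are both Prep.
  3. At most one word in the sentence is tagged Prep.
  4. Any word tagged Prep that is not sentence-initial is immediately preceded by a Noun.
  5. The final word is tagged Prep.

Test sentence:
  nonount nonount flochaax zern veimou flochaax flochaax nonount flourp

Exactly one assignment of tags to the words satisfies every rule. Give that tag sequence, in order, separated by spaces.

Candidates per position — 1:nonount {Noun,Prep}; 2:nonount {Noun,Prep}; 3:flochaax {Noun}; 4:zern {Adj}; 5:veimou {Adj}; 6:flochaax {Noun}; 7:flochaax {Noun}; 8:nonount {Noun,Prep}; 9:flourp {Prep}.
At position 1, choosing Prep makes rule 1 impossible to satisfy; hence Noun.
At position 2, choosing Prep makes rule 3 impossible to satisfy; hence Noun.
At position 8, choosing Prep makes rule 2 impossible to satisfy; hence Noun.
The unique satisfying tagging is: Noun Noun Noun Adj Adj Noun Noun Noun Prep.
Checking: rule 1 holds; rule 2 holds; rule 3 holds; rule 4 holds; rule 5 holds.

Noun Noun Noun Adj Adj Noun Noun Noun Prep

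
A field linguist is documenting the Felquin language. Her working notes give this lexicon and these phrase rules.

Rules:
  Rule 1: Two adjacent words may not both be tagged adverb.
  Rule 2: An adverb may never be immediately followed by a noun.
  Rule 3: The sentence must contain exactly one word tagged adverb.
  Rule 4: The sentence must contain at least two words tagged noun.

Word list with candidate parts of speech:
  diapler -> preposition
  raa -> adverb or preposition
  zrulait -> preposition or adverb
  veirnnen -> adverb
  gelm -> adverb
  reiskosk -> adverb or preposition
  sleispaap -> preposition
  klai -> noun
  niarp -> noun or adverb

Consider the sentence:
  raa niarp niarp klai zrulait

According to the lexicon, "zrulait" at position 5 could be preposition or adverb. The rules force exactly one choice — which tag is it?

adverb

Candidates per position — 1:raa {adverb,preposition}; 2:niarp {noun,adverb}; 3:niarp {noun,adverb}; 4:klai {noun}; 5:zrulait {preposition,adverb}.
Position 1: adverb is ruled out by rule 2; that leaves preposition.
Position 2: adverb is ruled out by rule 2; that leaves noun.
Position 3: adverb is ruled out by rule 2; that leaves noun.
Position 5: preposition is ruled out by rule 3; that leaves adverb.
That leaves exactly one tagging: preposition noun noun noun adverb.
Verifying each rule — rule 1 ✓; rule 2 ✓; rule 3 ✓; rule 4 ✓.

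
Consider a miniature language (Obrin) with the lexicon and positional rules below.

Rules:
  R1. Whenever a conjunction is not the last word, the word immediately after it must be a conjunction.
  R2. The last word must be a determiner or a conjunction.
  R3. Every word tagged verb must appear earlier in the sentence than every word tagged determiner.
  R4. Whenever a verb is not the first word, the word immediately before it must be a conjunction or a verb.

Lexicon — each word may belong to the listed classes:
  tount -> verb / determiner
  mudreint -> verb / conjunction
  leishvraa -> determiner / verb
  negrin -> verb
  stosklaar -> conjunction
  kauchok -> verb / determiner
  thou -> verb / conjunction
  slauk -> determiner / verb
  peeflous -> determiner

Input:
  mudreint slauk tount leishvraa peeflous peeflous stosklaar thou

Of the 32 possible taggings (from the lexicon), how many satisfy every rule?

4

Candidates per position — 1:mudreint {verb,conjunction}; 2:slauk {determiner,verb}; 3:tount {verb,determiner}; 4:leishvraa {determiner,verb}; 5:peeflous {determiner}; 6:peeflous {determiner}; 7:stosklaar {conjunction}; 8:thou {verb,conjunction}.
There are 32 candidate sequences in total.
The sequences that satisfy every rule: verb determiner determiner determiner determiner determiner conjunction conjunction; verb verb verb determiner determiner determiner conjunction conjunction; verb verb verb verb determiner determiner conjunction conjunction; verb verb determiner determiner determiner determiner conjunction conjunction.
Count = 4.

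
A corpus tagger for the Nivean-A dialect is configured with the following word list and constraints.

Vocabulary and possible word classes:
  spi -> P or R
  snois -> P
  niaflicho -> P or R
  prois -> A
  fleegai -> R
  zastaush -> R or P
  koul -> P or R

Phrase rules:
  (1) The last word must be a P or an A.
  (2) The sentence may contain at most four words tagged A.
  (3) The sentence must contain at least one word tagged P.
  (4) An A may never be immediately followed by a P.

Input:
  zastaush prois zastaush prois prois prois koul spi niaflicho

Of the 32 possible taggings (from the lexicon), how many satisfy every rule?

Candidates per position — 1:zastaush {R,P}; 2:prois {A}; 3:zastaush {R,P}; 4:prois {A}; 5:prois {A}; 6:prois {A}; 7:koul {P,R}; 8:spi {P,R}; 9:niaflicho {P,R}.
There are 32 candidate sequences in total.
The sequences that satisfy every rule: R A R A A A R P P; R A R A A A R R P; P A R A A A R P P; P A R A A A R R P.
Count = 4.

4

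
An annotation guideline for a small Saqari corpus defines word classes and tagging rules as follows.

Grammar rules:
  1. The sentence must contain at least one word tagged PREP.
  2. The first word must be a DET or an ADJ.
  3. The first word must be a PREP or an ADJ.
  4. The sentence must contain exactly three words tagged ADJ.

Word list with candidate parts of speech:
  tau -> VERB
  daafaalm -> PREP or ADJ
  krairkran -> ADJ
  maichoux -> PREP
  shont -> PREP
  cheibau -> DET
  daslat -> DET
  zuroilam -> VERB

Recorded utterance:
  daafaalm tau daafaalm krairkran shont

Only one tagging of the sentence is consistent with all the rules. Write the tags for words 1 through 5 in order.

ADJ VERB ADJ ADJ PREP

Candidates per position — 1:daafaalm {PREP,ADJ}; 2:tau {VERB}; 3:daafaalm {PREP,ADJ}; 4:krairkran {ADJ}; 5:shont {PREP}.
At position 1, choosing PREP makes rule 2 impossible to satisfy; hence ADJ.
At position 3, choosing PREP makes rule 4 impossible to satisfy; hence ADJ.
The only consistent sequence is: ADJ VERB ADJ ADJ PREP.
Verifying each rule — rule 1 holds; rule 2 holds; rule 3 holds; rule 4 holds.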